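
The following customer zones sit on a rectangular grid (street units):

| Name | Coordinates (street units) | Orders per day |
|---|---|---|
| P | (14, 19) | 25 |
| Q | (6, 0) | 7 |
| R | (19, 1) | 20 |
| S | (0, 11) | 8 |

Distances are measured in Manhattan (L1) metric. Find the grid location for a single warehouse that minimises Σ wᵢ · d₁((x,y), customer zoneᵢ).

(14, 11)

Manhattan distance separates: Σwᵢ(|x−xᵢ|+|y−yᵢ|) = Σwᵢ|x−xᵢ| + Σwᵢ|y−yᵢ|, so x and y are optimised independently as 1-D weighted medians.
Total weight W = 60; half = 30.
x-coordinate, sorted with cumulative weight:
  x=0 (S, w=8) cum 8
  x=6 (Q, w=7) cum 15
  x=14 (P, w=25) cum 40  ← median
  x=19 (R, w=20) cum 60
⇒ x* = 14
y-coordinate, sorted with cumulative weight:
  y=0 (Q, w=7) cum 7
  y=1 (R, w=20) cum 27
  y=11 (S, w=8) cum 35  ← median
  y=19 (P, w=25) cum 60
⇒ y* = 11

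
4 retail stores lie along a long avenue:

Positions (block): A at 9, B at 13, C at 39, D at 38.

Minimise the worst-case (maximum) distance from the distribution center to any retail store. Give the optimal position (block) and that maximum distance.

The 1-center on a line is the midpoint of the two extreme points: leftmost at 9, rightmost at 39.
Optimal location = (9 + 39)/2 = 24; maximum distance = (39 − 9)/2 = 15.

location 24, max distance 15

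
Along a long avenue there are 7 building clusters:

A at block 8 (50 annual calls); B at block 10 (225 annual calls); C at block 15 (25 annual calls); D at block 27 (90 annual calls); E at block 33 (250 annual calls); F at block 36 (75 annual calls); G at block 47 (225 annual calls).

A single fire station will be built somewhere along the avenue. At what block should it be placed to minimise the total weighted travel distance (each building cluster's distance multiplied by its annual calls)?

x = 33

For a sum of weighted absolute distances on a line, the optimum is the weighted median (not the mean). Total weight W = 940; half-weight = 470.
Sort by position and accumulate weight:
  block 8 (A, w=50) → cum 50
  block 10 (B, w=225) → cum 275
  block 15 (C, w=25) → cum 300
  block 27 (D, w=90) → cum 390
  block 33 (E, w=250) → cum 640  ≥ 470 → median here
  block 36 (F, w=75) → cum 715
  block 47 (G, w=225) → cum 940
Optimal location: block 33.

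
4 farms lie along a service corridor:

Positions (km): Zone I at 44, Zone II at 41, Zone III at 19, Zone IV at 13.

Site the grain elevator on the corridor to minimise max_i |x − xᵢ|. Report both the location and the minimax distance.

location 28.5, max distance 15.5

The 1-center on a line is the midpoint of the two extreme points: leftmost at 13, rightmost at 44.
Optimal location = (13 + 44)/2 = 28.5; maximum distance = (44 − 13)/2 = 15.5.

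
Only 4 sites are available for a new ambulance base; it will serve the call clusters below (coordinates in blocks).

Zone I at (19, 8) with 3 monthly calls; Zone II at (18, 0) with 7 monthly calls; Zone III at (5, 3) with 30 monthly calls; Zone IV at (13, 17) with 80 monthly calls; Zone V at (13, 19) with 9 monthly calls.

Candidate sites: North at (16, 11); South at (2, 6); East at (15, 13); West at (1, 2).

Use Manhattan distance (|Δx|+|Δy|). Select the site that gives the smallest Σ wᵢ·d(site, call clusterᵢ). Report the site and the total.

Total weighted distance at each candidate:
  North (16, 11): total = 1498
  South (2, 6): total = 2367
  East (15, 13): total = 1291
  West (1, 2): total = 2776
Minimum is at East with total 1291 blocks.

East, total 1291 blocks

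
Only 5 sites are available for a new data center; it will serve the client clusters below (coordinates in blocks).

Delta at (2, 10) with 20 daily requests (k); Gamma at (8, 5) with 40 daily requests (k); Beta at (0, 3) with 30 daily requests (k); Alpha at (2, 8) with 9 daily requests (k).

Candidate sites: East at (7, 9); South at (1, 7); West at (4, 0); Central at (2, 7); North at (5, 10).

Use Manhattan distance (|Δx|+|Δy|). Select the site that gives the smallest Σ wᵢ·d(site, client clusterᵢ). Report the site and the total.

Total weighted distance at each candidate:
  East (7, 9): total = 764
  South (1, 7): total = 608
  West (4, 0): total = 900
  Central (2, 7): total = 569
  North (5, 10): total = 785
Minimum is at Central with total 569 blocks.

Central, total 569 blocks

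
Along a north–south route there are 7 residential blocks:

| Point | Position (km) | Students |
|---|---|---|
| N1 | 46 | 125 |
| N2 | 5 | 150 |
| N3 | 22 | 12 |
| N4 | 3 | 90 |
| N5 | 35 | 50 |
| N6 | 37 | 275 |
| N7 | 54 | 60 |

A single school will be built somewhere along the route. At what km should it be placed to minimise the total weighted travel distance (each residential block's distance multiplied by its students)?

x = 37

For a sum of weighted absolute distances on a line, the optimum is the weighted median (not the mean). Total weight W = 762; half-weight = 381.
Sort by position and accumulate weight:
  km 3 (N4, w=90) → cum 90
  km 5 (N2, w=150) → cum 240
  km 22 (N3, w=12) → cum 252
  km 35 (N5, w=50) → cum 302
  km 37 (N6, w=275) → cum 577  ≥ 381 → median here
  km 46 (N1, w=125) → cum 702
  km 54 (N7, w=60) → cum 762
Optimal location: km 37.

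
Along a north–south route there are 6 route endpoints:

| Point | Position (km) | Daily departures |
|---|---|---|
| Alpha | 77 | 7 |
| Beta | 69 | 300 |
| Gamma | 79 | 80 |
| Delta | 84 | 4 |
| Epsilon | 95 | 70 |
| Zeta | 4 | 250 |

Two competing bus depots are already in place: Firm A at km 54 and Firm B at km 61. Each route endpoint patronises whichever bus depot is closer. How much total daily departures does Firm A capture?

The indifferent point is the midpoint (54+61)/2 = 57.5; route endpoints left of it (closer to Firm A at 54) go to Firm A, those right go to Firm B.
  Zeta at 4 (w=250) → Firm A
  Beta at 69 (w=300) → Firm B
  Alpha at 77 (w=7) → Firm B
  Gamma at 79 (w=80) → Firm B
  Delta at 84 (w=4) → Firm B
  Epsilon at 95 (w=70) → Firm B
Firm A captures 250; Firm B captures 461.

250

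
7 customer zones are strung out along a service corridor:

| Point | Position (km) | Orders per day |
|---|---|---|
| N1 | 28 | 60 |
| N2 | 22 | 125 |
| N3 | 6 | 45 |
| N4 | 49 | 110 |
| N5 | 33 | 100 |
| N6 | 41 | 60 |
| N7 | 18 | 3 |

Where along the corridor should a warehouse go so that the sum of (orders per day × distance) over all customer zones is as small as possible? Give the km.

For a sum of weighted absolute distances on a line, the optimum is the weighted median (not the mean). Total weight W = 503; half-weight = 251.5.
Sort by position and accumulate weight:
  km 6 (N3, w=45) → cum 45
  km 18 (N7, w=3) → cum 48
  km 22 (N2, w=125) → cum 173
  km 28 (N1, w=60) → cum 233
  km 33 (N5, w=100) → cum 333  ≥ 251.5 → median here
  km 41 (N6, w=60) → cum 393
  km 49 (N4, w=110) → cum 503
Optimal location: km 33.

x = 33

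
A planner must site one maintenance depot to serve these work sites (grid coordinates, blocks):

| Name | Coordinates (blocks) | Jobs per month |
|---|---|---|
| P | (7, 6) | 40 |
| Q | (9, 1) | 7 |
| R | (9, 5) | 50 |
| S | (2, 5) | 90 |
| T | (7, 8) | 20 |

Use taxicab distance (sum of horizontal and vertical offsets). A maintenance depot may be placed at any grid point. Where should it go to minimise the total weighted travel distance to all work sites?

(7, 5)

Manhattan distance separates: Σwᵢ(|x−xᵢ|+|y−yᵢ|) = Σwᵢ|x−xᵢ| + Σwᵢ|y−yᵢ|, so x and y are optimised independently as 1-D weighted medians.
Total weight W = 207; half = 103.5.
x-coordinate, sorted with cumulative weight:
  x=2 (S, w=90) cum 90
  x=7 (P, w=40) cum 130  ← median
  x=7 (T, w=20) cum 150
  x=9 (Q, w=7) cum 157
  x=9 (R, w=50) cum 207
⇒ x* = 7
y-coordinate, sorted with cumulative weight:
  y=1 (Q, w=7) cum 7
  y=5 (R, w=50) cum 57
  y=5 (S, w=90) cum 147  ← median
  y=6 (P, w=40) cum 187
  y=8 (T, w=20) cum 207
⇒ y* = 5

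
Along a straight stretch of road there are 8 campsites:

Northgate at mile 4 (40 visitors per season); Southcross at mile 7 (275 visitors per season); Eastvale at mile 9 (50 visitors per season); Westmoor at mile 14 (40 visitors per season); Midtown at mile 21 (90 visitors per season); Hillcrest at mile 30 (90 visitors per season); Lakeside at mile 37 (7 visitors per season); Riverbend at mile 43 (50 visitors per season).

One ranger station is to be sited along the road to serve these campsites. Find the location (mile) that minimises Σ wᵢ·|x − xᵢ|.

x = 9

For a sum of weighted absolute distances on a line, the optimum is the weighted median (not the mean). Total weight W = 642; half-weight = 321.
Sort by position and accumulate weight:
  mile 4 (Northgate, w=40) → cum 40
  mile 7 (Southcross, w=275) → cum 315
  mile 9 (Eastvale, w=50) → cum 365  ≥ 321 → median here
  mile 14 (Westmoor, w=40) → cum 405
  mile 21 (Midtown, w=90) → cum 495
  mile 30 (Hillcrest, w=90) → cum 585
  mile 37 (Lakeside, w=7) → cum 592
  mile 43 (Riverbend, w=50) → cum 642
Optimal location: mile 9.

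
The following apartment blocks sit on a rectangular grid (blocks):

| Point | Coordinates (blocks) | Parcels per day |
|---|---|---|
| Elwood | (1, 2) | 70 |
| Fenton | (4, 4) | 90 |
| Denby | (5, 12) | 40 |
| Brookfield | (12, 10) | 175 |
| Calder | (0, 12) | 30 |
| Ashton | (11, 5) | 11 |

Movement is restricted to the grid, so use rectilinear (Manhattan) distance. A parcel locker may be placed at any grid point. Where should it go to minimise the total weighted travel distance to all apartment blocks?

(5, 10)

Manhattan distance separates: Σwᵢ(|x−xᵢ|+|y−yᵢ|) = Σwᵢ|x−xᵢ| + Σwᵢ|y−yᵢ|, so x and y are optimised independently as 1-D weighted medians.
Total weight W = 416; half = 208.
x-coordinate, sorted with cumulative weight:
  x=0 (Calder, w=30) cum 30
  x=1 (Elwood, w=70) cum 100
  x=4 (Fenton, w=90) cum 190
  x=5 (Denby, w=40) cum 230  ← median
  x=11 (Ashton, w=11) cum 241
  x=12 (Brookfield, w=175) cum 416
⇒ x* = 5
y-coordinate, sorted with cumulative weight:
  y=2 (Elwood, w=70) cum 70
  y=4 (Fenton, w=90) cum 160
  y=5 (Ashton, w=11) cum 171
  y=10 (Brookfield, w=175) cum 346  ← median
  y=12 (Denby, w=40) cum 386
  y=12 (Calder, w=30) cum 416
⇒ y* = 10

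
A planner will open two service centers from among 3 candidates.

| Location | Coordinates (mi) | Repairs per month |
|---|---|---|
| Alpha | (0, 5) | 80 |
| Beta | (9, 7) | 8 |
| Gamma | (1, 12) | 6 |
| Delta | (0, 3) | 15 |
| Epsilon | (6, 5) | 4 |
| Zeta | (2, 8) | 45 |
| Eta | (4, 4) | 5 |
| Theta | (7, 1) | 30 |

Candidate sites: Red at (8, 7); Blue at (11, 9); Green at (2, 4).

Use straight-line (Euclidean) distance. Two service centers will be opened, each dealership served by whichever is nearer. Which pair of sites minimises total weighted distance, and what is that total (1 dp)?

Evaluate every pair (each demand assigned to the nearer of the two):
  {Red, Green}: total = 645.0
  {Blue, Green}: total = 664.8
  {Red, Blue}: total = 1346.0
Best pair: {Red, Green} with total 645.0.

{Red, Green}, total 645.0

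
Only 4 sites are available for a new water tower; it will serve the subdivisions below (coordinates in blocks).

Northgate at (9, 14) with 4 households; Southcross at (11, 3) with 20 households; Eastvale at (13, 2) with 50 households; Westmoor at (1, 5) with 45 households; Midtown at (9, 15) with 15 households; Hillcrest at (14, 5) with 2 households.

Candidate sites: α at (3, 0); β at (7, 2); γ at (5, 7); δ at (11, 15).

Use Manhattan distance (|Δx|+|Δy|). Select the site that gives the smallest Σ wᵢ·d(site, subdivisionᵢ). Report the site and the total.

Total weighted distance at each candidate:
  α (3, 0): total = 1562
  β (7, 2): total = 1106
  γ (5, 7): total = 1366
  δ (11, 15): total = 1958
Minimum is at β with total 1106 blocks.

β, total 1106 blocks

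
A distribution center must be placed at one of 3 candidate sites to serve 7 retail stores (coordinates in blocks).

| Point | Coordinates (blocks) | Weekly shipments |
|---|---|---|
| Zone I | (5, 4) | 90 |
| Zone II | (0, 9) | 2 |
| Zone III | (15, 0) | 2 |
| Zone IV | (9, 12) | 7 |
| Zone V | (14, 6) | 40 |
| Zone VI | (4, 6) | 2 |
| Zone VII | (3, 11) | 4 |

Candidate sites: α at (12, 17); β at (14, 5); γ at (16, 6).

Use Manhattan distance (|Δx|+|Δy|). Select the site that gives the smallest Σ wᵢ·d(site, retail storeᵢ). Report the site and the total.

β, total 1162 blocks

Total weighted distance at each candidate:
  α (12, 17): total = 2554
  β (14, 5): total = 1162
  γ (16, 6): total = 1489
Minimum is at β with total 1162 blocks.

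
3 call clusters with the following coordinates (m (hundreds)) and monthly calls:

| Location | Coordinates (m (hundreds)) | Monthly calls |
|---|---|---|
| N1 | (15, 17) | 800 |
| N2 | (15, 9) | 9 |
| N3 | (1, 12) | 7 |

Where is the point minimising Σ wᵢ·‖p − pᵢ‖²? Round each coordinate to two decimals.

The minimiser of Σwᵢ‖p−pᵢ‖² is the weighted centroid p* = (Σwᵢpᵢ)/(Σwᵢ).
Σwᵢ = 816.
Σwᵢxᵢ = 800·15 + 9·15 + 7·1 = 12142.
Σwᵢyᵢ = 800·17 + 9·9 + 7·12 = 13765.
x* = 12142/816 = 14.88, y* = 13765/816 = 16.87.

(14.88, 16.87)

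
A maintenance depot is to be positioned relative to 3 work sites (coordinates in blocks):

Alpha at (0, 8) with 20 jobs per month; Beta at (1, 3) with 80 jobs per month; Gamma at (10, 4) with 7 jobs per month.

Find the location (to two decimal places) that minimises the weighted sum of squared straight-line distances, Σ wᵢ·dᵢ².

(1.40, 4.00)

The minimiser of Σwᵢ‖p−pᵢ‖² is the weighted centroid p* = (Σwᵢpᵢ)/(Σwᵢ).
Σwᵢ = 107.
Σwᵢxᵢ = 20·0 + 80·1 + 7·10 = 150.
Σwᵢyᵢ = 20·8 + 80·3 + 7·4 = 428.
x* = 150/107 = 1.40, y* = 428/107 = 4.00.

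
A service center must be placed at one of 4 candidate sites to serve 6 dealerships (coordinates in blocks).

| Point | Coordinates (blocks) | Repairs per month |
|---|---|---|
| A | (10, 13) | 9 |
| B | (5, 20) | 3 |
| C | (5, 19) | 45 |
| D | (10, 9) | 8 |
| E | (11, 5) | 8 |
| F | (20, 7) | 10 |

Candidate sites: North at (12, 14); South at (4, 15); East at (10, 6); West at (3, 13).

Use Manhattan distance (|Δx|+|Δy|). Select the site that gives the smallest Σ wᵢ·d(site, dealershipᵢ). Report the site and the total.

South, total 787 blocks

Total weighted distance at each candidate:
  North (12, 14): total = 892
  South (4, 15): total = 787
  East (10, 6): total = 1080
  West (3, 13): total = 896
Minimum is at South with total 787 blocks.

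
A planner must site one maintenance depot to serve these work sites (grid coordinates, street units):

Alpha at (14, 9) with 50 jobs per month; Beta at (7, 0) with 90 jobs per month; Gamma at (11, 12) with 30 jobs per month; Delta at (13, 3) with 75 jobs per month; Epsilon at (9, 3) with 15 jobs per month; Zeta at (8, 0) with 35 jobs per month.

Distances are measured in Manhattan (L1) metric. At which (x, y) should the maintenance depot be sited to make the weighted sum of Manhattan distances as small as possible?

Manhattan distance separates: Σwᵢ(|x−xᵢ|+|y−yᵢ|) = Σwᵢ|x−xᵢ| + Σwᵢ|y−yᵢ|, so x and y are optimised independently as 1-D weighted medians.
Total weight W = 295; half = 147.5.
x-coordinate, sorted with cumulative weight:
  x=7 (Beta, w=90) cum 90
  x=8 (Zeta, w=35) cum 125
  x=9 (Epsilon, w=15) cum 140
  x=11 (Gamma, w=30) cum 170  ← median
  x=13 (Delta, w=75) cum 245
  x=14 (Alpha, w=50) cum 295
⇒ x* = 11
y-coordinate, sorted with cumulative weight:
  y=0 (Beta, w=90) cum 90
  y=0 (Zeta, w=35) cum 125
  y=3 (Delta, w=75) cum 200  ← median
  y=3 (Epsilon, w=15) cum 215
  y=9 (Alpha, w=50) cum 265
  y=12 (Gamma, w=30) cum 295
⇒ y* = 3

(11, 3)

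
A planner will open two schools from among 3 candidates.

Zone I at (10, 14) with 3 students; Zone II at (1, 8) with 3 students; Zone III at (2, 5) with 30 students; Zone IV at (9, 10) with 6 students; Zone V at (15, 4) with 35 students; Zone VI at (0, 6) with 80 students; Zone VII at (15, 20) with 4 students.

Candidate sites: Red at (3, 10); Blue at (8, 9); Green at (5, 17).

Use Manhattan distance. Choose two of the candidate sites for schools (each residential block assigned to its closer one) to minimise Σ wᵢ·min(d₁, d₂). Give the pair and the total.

Evaluate every pair (each demand assigned to the nearer of the two):
  {Red, Blue}: total = 1277
  {Red, Green}: total = 1494
  {Blue, Green}: total = 1709
Best pair: {Red, Blue} with total 1277.

{Red, Blue}, total 1277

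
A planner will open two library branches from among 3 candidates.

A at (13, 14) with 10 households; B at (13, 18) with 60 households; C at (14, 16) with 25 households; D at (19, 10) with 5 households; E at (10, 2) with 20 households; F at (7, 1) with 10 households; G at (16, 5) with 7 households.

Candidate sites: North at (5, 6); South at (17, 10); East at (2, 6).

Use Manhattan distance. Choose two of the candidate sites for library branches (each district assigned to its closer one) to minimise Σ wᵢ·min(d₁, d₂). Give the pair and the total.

{North, South}, total 1327

Evaluate every pair (each demand assigned to the nearer of the two):
  {North, South}: total = 1327
  {South, East}: total = 1417
  {North, East}: total = 2259
Best pair: {North, South} with total 1327.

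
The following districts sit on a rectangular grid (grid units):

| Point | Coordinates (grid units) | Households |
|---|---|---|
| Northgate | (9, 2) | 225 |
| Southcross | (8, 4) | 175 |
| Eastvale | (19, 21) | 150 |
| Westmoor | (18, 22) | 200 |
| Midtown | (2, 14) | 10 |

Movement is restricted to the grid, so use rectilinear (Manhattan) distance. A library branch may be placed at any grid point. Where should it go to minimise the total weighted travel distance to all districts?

Manhattan distance separates: Σwᵢ(|x−xᵢ|+|y−yᵢ|) = Σwᵢ|x−xᵢ| + Σwᵢ|y−yᵢ|, so x and y are optimised independently as 1-D weighted medians.
Total weight W = 760; half = 380.
x-coordinate, sorted with cumulative weight:
  x=2 (Midtown, w=10) cum 10
  x=8 (Southcross, w=175) cum 185
  x=9 (Northgate, w=225) cum 410  ← median
  x=18 (Westmoor, w=200) cum 610
  x=19 (Eastvale, w=150) cum 760
⇒ x* = 9
y-coordinate, sorted with cumulative weight:
  y=2 (Northgate, w=225) cum 225
  y=4 (Southcross, w=175) cum 400  ← median
  y=14 (Midtown, w=10) cum 410
  y=21 (Eastvale, w=150) cum 560
  y=22 (Westmoor, w=200) cum 760
⇒ y* = 4

(9, 4)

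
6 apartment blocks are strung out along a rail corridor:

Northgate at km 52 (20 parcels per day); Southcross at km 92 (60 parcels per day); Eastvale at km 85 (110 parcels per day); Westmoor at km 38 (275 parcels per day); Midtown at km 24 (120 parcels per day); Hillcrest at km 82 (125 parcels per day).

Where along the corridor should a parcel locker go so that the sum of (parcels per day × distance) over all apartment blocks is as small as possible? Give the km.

For a sum of weighted absolute distances on a line, the optimum is the weighted median (not the mean). Total weight W = 710; half-weight = 355.
Sort by position and accumulate weight:
  km 24 (Midtown, w=120) → cum 120
  km 38 (Westmoor, w=275) → cum 395  ≥ 355 → median here
  km 52 (Northgate, w=20) → cum 415
  km 82 (Hillcrest, w=125) → cum 540
  km 85 (Eastvale, w=110) → cum 650
  km 92 (Southcross, w=60) → cum 710
Optimal location: km 38.

x = 38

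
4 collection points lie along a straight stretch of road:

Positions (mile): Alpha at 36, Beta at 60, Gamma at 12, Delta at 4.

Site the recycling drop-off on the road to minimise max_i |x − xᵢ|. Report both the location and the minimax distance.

location 32, max distance 28

The 1-center on a line is the midpoint of the two extreme points: leftmost at 4, rightmost at 60.
Optimal location = (4 + 60)/2 = 32; maximum distance = (60 − 4)/2 = 28.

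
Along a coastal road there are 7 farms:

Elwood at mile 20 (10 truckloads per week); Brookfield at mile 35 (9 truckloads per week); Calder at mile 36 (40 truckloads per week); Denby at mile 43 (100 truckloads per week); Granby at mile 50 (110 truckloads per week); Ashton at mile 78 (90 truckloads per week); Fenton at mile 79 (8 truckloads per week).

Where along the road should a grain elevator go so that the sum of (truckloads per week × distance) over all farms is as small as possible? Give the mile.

x = 50

For a sum of weighted absolute distances on a line, the optimum is the weighted median (not the mean). Total weight W = 367; half-weight = 183.5.
Sort by position and accumulate weight:
  mile 20 (Elwood, w=10) → cum 10
  mile 35 (Brookfield, w=9) → cum 19
  mile 36 (Calder, w=40) → cum 59
  mile 43 (Denby, w=100) → cum 159
  mile 50 (Granby, w=110) → cum 269  ≥ 183.5 → median here
  mile 78 (Ashton, w=90) → cum 359
  mile 79 (Fenton, w=8) → cum 367
Optimal location: mile 50.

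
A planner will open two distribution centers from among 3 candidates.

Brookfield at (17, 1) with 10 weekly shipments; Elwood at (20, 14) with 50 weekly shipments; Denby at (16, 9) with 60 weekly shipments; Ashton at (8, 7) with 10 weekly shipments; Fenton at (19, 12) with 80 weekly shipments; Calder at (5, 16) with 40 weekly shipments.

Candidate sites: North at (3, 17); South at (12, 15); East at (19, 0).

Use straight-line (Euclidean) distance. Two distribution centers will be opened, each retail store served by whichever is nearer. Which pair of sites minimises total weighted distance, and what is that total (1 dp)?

Evaluate every pair (each demand assigned to the nearer of the two):
  {North, South}: total = 1772.6
  {South, East}: total = 1839.7
  {North, East}: total = 2454.6
Best pair: {North, South} with total 1772.6.

{North, South}, total 1772.6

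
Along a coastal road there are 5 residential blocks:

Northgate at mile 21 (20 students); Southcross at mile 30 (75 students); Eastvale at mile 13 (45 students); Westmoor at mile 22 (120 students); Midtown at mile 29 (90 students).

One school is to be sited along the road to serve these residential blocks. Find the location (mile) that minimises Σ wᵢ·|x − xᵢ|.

x = 22

For a sum of weighted absolute distances on a line, the optimum is the weighted median (not the mean). Total weight W = 350; half-weight = 175.
Sort by position and accumulate weight:
  mile 13 (Eastvale, w=45) → cum 45
  mile 21 (Northgate, w=20) → cum 65
  mile 22 (Westmoor, w=120) → cum 185  ≥ 175 → median here
  mile 29 (Midtown, w=90) → cum 275
  mile 30 (Southcross, w=75) → cum 350
Optimal location: mile 22.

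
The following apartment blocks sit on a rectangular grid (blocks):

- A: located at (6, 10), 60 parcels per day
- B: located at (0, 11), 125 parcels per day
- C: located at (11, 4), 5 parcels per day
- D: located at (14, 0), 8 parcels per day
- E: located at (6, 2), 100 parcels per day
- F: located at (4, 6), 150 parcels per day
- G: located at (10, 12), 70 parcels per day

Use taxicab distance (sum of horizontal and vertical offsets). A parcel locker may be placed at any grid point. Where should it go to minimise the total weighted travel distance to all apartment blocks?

Manhattan distance separates: Σwᵢ(|x−xᵢ|+|y−yᵢ|) = Σwᵢ|x−xᵢ| + Σwᵢ|y−yᵢ|, so x and y are optimised independently as 1-D weighted medians.
Total weight W = 518; half = 259.
x-coordinate, sorted with cumulative weight:
  x=0 (B, w=125) cum 125
  x=4 (F, w=150) cum 275  ← median
  x=6 (A, w=60) cum 335
  x=6 (E, w=100) cum 435
  x=10 (G, w=70) cum 505
  x=11 (C, w=5) cum 510
  x=14 (D, w=8) cum 518
⇒ x* = 4
y-coordinate, sorted with cumulative weight:
  y=0 (D, w=8) cum 8
  y=2 (E, w=100) cum 108
  y=4 (C, w=5) cum 113
  y=6 (F, w=150) cum 263  ← median
  y=10 (A, w=60) cum 323
  y=11 (B, w=125) cum 448
  y=12 (G, w=70) cum 518
⇒ y* = 6

(4, 6)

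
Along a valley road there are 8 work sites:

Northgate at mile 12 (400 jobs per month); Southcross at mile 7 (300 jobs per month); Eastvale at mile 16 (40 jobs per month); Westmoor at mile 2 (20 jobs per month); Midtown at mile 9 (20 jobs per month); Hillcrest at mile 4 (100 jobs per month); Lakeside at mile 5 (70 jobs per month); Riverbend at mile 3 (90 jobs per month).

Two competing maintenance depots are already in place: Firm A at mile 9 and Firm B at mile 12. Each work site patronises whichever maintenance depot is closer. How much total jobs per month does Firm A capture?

600

The indifferent point is the midpoint (9+12)/2 = 10.5; work sites left of it (closer to Firm A at 9) go to Firm A, those right go to Firm B.
  Westmoor at 2 (w=20) → Firm A
  Riverbend at 3 (w=90) → Firm A
  Hillcrest at 4 (w=100) → Firm A
  Lakeside at 5 (w=70) → Firm A
  Southcross at 7 (w=300) → Firm A
  Midtown at 9 (w=20) → Firm A
  Northgate at 12 (w=400) → Firm B
  Eastvale at 16 (w=40) → Firm B
Firm A captures 600; Firm B captures 440.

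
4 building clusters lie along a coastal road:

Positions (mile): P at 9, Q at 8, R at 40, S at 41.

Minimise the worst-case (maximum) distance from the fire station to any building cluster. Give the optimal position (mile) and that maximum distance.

The 1-center on a line is the midpoint of the two extreme points: leftmost at 8, rightmost at 41.
Optimal location = (8 + 41)/2 = 24.5; maximum distance = (41 − 8)/2 = 16.5.

location 24.5, max distance 16.5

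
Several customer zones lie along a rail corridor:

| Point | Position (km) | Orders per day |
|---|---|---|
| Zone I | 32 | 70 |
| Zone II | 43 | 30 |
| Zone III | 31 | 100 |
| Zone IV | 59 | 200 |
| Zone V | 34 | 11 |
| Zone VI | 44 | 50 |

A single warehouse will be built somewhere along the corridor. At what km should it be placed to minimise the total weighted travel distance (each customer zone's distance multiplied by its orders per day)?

x = 44

For a sum of weighted absolute distances on a line, the optimum is the weighted median (not the mean). Total weight W = 461; half-weight = 230.5.
Sort by position and accumulate weight:
  km 31 (Zone III, w=100) → cum 100
  km 32 (Zone I, w=70) → cum 170
  km 34 (Zone V, w=11) → cum 181
  km 43 (Zone II, w=30) → cum 211
  km 44 (Zone VI, w=50) → cum 261  ≥ 230.5 → median here
  km 59 (Zone IV, w=200) → cum 461
Optimal location: km 44.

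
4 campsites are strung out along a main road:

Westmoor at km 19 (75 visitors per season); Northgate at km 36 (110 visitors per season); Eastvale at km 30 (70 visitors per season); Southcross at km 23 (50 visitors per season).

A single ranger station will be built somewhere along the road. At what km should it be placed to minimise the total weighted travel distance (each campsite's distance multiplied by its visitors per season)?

For a sum of weighted absolute distances on a line, the optimum is the weighted median (not the mean). Total weight W = 305; half-weight = 152.5.
Sort by position and accumulate weight:
  km 19 (Westmoor, w=75) → cum 75
  km 23 (Southcross, w=50) → cum 125
  km 30 (Eastvale, w=70) → cum 195  ≥ 152.5 → median here
  km 36 (Northgate, w=110) → cum 305
Optimal location: km 30.

x = 30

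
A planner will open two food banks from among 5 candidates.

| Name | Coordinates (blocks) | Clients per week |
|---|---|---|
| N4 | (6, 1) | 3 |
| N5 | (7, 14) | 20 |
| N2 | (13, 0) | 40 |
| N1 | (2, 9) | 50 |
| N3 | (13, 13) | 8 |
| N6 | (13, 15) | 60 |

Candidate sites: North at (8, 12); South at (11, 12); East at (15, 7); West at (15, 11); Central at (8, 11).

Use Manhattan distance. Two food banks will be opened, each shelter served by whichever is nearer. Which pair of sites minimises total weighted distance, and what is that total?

Evaluate every pair (each demand assigned to the nearer of the two):
  {South, Central}: total = 1400
  {West, Central}: total = 1428
  {North, South}: total = 1433
  {North, East}: total = 1437
  {South, East}: total = 1449
  {North, West}: total = 1461
  {East, Central}: total = 1472
  {South, West}: total = 1612
  {North, Central}: total = 1664
  {East, West}: total = 1767
Best pair: {South, Central} with total 1400.

{South, Central}, total 1400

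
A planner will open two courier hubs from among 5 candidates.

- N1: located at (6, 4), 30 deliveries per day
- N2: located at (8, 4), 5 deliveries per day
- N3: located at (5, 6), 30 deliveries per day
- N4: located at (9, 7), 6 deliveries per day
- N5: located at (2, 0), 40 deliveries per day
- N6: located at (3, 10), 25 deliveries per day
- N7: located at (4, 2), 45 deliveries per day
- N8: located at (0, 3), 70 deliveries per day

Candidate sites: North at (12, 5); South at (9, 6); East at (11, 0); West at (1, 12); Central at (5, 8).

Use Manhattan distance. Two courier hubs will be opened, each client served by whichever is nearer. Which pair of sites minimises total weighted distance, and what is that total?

{East, Central}, total 1750

Evaluate every pair (each demand assigned to the nearer of the two):
  {East, Central}: total = 1750
  {South, Central}: total = 1786
  {North, Central}: total = 1820
  {West, Central}: total = 1830
  {South, West}: total = 2016
  {South, East}: total = 2146
  {East, West}: total = 2224
  {North, South}: total = 2306
  {North, West}: total = 2320
  {North, East}: total = 2600
Best pair: {East, Central} with total 1750.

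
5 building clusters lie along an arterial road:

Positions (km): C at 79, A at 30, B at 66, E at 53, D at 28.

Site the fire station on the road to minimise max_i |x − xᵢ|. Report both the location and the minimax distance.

location 53.5, max distance 25.5

The 1-center on a line is the midpoint of the two extreme points: leftmost at 28, rightmost at 79.
Optimal location = (28 + 79)/2 = 53.5; maximum distance = (79 − 28)/2 = 25.5.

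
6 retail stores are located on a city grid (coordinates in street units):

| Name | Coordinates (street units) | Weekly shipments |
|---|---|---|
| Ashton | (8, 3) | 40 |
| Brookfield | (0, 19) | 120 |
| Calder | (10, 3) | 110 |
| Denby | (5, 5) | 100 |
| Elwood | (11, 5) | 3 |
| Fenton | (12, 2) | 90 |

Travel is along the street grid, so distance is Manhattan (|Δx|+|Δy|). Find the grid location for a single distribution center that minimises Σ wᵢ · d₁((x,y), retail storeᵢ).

Manhattan distance separates: Σwᵢ(|x−xᵢ|+|y−yᵢ|) = Σwᵢ|x−xᵢ| + Σwᵢ|y−yᵢ|, so x and y are optimised independently as 1-D weighted medians.
Total weight W = 463; half = 231.5.
x-coordinate, sorted with cumulative weight:
  x=0 (Brookfield, w=120) cum 120
  x=5 (Denby, w=100) cum 220
  x=8 (Ashton, w=40) cum 260  ← median
  x=10 (Calder, w=110) cum 370
  x=11 (Elwood, w=3) cum 373
  x=12 (Fenton, w=90) cum 463
⇒ x* = 8
y-coordinate, sorted with cumulative weight:
  y=2 (Fenton, w=90) cum 90
  y=3 (Ashton, w=40) cum 130
  y=3 (Calder, w=110) cum 240  ← median
  y=5 (Denby, w=100) cum 340
  y=5 (Elwood, w=3) cum 343
  y=19 (Brookfield, w=120) cum 463
⇒ y* = 3

(8, 3)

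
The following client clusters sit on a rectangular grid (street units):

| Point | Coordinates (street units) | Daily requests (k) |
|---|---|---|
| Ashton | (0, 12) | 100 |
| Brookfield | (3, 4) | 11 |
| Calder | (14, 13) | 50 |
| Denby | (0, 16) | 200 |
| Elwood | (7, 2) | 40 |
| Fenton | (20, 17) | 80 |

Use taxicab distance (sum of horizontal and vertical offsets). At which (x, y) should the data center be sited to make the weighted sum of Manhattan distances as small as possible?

(0, 16)

Manhattan distance separates: Σwᵢ(|x−xᵢ|+|y−yᵢ|) = Σwᵢ|x−xᵢ| + Σwᵢ|y−yᵢ|, so x and y are optimised independently as 1-D weighted medians.
Total weight W = 481; half = 240.5.
x-coordinate, sorted with cumulative weight:
  x=0 (Ashton, w=100) cum 100
  x=0 (Denby, w=200) cum 300  ← median
  x=3 (Brookfield, w=11) cum 311
  x=7 (Elwood, w=40) cum 351
  x=14 (Calder, w=50) cum 401
  x=20 (Fenton, w=80) cum 481
⇒ x* = 0
y-coordinate, sorted with cumulative weight:
  y=2 (Elwood, w=40) cum 40
  y=4 (Brookfield, w=11) cum 51
  y=12 (Ashton, w=100) cum 151
  y=13 (Calder, w=50) cum 201
  y=16 (Denby, w=200) cum 401  ← median
  y=17 (Fenton, w=80) cum 481
⇒ y* = 16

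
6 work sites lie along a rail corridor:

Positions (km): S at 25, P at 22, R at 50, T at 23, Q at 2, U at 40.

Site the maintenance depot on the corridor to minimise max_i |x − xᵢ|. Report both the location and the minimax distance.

location 26, max distance 24

The 1-center on a line is the midpoint of the two extreme points: leftmost at 2, rightmost at 50.
Optimal location = (2 + 50)/2 = 26; maximum distance = (50 − 2)/2 = 24.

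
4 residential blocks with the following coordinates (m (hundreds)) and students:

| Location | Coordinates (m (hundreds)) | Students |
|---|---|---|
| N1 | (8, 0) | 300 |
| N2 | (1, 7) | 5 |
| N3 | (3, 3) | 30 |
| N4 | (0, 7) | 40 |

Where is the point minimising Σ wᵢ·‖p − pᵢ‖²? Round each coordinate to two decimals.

(6.65, 1.08)

The minimiser of Σwᵢ‖p−pᵢ‖² is the weighted centroid p* = (Σwᵢpᵢ)/(Σwᵢ).
Σwᵢ = 375.
Σwᵢxᵢ = 300·8 + 5·1 + 30·3 + 40·0 = 2495.
Σwᵢyᵢ = 300·0 + 5·7 + 30·3 + 40·7 = 405.
x* = 2495/375 = 6.65, y* = 405/375 = 1.08.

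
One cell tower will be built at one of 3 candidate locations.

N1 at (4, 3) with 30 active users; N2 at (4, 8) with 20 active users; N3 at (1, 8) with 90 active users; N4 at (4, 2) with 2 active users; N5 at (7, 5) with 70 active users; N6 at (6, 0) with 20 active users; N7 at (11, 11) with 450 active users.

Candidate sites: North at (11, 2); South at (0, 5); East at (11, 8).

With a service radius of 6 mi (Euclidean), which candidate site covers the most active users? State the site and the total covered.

East, covering 520

Coverage radius r = 6 mi; a point is covered iff (Δx)²+(Δy)² ≤ 6² = 36.
  North (11, 2): covers {N5, N6} → 90
  South (0, 5): covers {N1, N2, N3, N4} → 142
  East (11, 8): covers {N5, N7} → 520
Maximum coverage at East: 520 active users.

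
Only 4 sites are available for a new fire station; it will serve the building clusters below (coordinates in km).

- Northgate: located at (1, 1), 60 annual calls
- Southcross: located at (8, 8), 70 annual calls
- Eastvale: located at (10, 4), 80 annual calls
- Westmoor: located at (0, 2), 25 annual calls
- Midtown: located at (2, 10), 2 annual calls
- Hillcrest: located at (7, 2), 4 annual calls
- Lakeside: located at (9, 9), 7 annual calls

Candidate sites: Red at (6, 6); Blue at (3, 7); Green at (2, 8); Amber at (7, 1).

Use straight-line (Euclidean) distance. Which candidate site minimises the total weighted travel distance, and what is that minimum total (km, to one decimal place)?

Red, total 1217.8 km

Total weighted distance at each candidate:
  Red (6, 6): total = 1217.8
  Blue (3, 7): total = 1567.6
  Green (2, 8): total = 1802.7
  Amber (7, 1): total = 1453.5
Minimum is at Red with total 1217.8 km.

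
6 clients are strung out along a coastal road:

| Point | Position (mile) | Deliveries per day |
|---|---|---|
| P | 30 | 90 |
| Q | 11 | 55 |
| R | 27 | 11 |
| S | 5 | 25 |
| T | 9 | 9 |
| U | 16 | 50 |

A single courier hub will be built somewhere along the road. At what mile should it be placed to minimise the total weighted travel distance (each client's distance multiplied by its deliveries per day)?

For a sum of weighted absolute distances on a line, the optimum is the weighted median (not the mean). Total weight W = 240; half-weight = 120.
Sort by position and accumulate weight:
  mile 5 (S, w=25) → cum 25
  mile 9 (T, w=9) → cum 34
  mile 11 (Q, w=55) → cum 89
  mile 16 (U, w=50) → cum 139  ≥ 120 → median here
  mile 27 (R, w=11) → cum 150
  mile 30 (P, w=90) → cum 240
Optimal location: mile 16.

x = 16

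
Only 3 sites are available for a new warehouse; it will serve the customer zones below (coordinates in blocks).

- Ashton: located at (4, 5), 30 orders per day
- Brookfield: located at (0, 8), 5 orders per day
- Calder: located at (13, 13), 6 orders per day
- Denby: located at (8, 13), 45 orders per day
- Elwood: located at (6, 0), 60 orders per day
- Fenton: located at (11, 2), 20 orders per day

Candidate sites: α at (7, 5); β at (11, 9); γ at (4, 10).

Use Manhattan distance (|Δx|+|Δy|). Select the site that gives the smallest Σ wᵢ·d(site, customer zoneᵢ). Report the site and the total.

α, total 1129 blocks

Total weighted distance at each candidate:
  α (7, 5): total = 1129
  β (11, 9): total = 1721
  γ (4, 10): total = 1587
Minimum is at α with total 1129 blocks.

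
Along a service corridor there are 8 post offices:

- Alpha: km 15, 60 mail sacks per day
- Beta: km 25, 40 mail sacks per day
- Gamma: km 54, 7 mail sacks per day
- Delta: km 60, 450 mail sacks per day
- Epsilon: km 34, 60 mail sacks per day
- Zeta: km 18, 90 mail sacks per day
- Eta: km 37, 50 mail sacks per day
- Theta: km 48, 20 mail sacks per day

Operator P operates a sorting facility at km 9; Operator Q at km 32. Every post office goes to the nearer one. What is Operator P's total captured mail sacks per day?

150

The indifferent point is the midpoint (9+32)/2 = 20.5; post offices left of it (closer to Operator P at 9) go to Operator P, those right go to Operator Q.
  Alpha at 15 (w=60) → Operator P
  Zeta at 18 (w=90) → Operator P
  Beta at 25 (w=40) → Operator Q
  Epsilon at 34 (w=60) → Operator Q
  Eta at 37 (w=50) → Operator Q
  Theta at 48 (w=20) → Operator Q
  Gamma at 54 (w=7) → Operator Q
  Delta at 60 (w=450) → Operator Q
Operator P captures 150; Operator Q captures 627.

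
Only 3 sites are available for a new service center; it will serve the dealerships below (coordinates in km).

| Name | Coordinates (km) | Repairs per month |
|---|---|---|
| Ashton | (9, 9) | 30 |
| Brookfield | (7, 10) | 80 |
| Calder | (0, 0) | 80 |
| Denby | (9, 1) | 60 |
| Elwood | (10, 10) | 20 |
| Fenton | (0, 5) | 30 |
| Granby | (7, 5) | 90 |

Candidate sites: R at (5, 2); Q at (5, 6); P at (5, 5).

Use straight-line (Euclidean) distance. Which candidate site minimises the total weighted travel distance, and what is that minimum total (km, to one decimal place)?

Total weighted distance at each candidate:
  R (5, 2): total = 2267.9
  Q (5, 6): total = 1999.1
  P (5, 5): total = 1977.0
Minimum is at P with total 1977.0 km.

P, total 1977.0 km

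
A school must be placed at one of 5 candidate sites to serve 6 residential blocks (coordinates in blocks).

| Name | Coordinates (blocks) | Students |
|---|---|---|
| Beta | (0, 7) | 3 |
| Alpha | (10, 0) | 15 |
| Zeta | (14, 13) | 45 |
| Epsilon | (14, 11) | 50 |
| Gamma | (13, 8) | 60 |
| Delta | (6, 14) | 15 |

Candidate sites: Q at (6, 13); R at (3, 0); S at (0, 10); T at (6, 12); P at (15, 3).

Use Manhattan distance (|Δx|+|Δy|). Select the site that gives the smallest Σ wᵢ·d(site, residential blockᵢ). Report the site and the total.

T, total 1818 blocks

Total weighted distance at each candidate:
  Q (6, 13): total = 1886
  R (3, 0): total = 3650
  S (0, 10): total = 2874
  T (6, 12): total = 1818
  P (15, 3): total = 1842
Minimum is at T with total 1818 blocks.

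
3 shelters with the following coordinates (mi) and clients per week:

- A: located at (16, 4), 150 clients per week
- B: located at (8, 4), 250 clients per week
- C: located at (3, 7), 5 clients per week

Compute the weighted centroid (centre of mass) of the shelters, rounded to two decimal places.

(10.90, 4.04)

The minimiser of Σwᵢ‖p−pᵢ‖² is the weighted centroid p* = (Σwᵢpᵢ)/(Σwᵢ).
Σwᵢ = 405.
Σwᵢxᵢ = 150·16 + 250·8 + 5·3 = 4415.
Σwᵢyᵢ = 150·4 + 250·4 + 5·7 = 1635.
x* = 4415/405 = 10.90, y* = 1635/405 = 4.04.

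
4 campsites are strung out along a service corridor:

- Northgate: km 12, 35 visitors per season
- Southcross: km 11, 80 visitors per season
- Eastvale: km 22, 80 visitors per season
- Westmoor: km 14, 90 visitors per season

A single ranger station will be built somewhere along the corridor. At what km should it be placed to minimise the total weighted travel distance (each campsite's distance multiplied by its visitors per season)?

x = 14

For a sum of weighted absolute distances on a line, the optimum is the weighted median (not the mean). Total weight W = 285; half-weight = 142.5.
Sort by position and accumulate weight:
  km 11 (Southcross, w=80) → cum 80
  km 12 (Northgate, w=35) → cum 115
  km 14 (Westmoor, w=90) → cum 205  ≥ 142.5 → median here
  km 22 (Eastvale, w=80) → cum 285
Optimal location: km 14.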